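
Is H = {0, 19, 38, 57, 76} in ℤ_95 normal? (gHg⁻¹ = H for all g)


H = {0, 19, 38, 57, 76} in ℤ_95
ℤ_95 is abelian; every subgroup of an abelian group is normal

Yes, normal subgroup


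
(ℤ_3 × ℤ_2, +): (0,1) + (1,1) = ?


Operation: componentwise addition mod (3, 2)
(0,1) + (1,1) = ((a₁+b₁) mod 3, (a₂+b₂) mod 2) with a = (0,1), b = (1,1)

(0,1) + (1,1) = (1,0)


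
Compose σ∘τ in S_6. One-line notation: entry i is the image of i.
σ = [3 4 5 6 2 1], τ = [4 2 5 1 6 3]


σ∘τ: apply τ first, then σ
1 →τ 4 →σ 6
2 →τ 2 →σ 4
3 →τ 5 →σ 2
4 →τ 1 →σ 3
5 →τ 6 →σ 1
6 →τ 3 →σ 5

σ∘τ = [6 4 2 3 1 5]


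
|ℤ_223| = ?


ℤ_n has n elements.

|ℤ_223| = 223


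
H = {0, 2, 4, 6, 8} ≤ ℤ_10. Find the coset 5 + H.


5 + H = {5 + h (mod 10) : h ∈ H}
5+0=5, 5+2=7, 5+4=9, 5+6=1, 5+8=3
5 + H = {1, 3, 5, 7, 9} = 1 + H

5 + H = {1, 3, 5, 7, 9}


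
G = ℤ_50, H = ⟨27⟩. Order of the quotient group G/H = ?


|⟨27⟩| = n / gcd(27, 50) = 50 / 1 = 50
H is normal (ℤ_50 is abelian).
|G/H| = |G| / |H| = 50 / 50 = 1

|G/H| = 1


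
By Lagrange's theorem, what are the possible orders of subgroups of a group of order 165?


Lagrange's theorem: |H| divides |G|
|G| = 165
Divisors of 165: 1, 3, 5, 11, 15, 33, 55, 165

Possible subgroup orders: {1, 3, 5, 11, 15, 33, 55, 165}


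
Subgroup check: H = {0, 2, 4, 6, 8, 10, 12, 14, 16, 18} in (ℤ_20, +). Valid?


Subgroup test for H = {0, 2, 4, 6, 8, 10, 12, 14, 16, 18} in (ℤ_20, +):
(1) 0 ∈ H? Yes
(2) Closure: for all a,b ∈ H, (a+b) mod 20 ∈ H? Yes
(3) Inverses: for all a ∈ H, -a mod 20 ∈ H? Yes

Yes, H is a subgroup of ℤ_20


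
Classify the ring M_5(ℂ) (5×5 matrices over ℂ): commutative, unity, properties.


Matrix multiplication is non-commutative for n ≥ 2; the identity matrix I is the unity; singular matrices give zero divisors, so not an integral domain
Commutative: No
Integral domain: No
Has unity: Yes

M_5(ℂ) (5×5 matrices over ℂ): Commutative=No, Unity=Yes


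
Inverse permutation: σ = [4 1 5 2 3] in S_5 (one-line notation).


To find σ⁻¹, swap domain and range:
σ(1) = 4 → σ⁻¹(4) = 1
σ(2) = 1 → σ⁻¹(1) = 2
σ(3) = 5 → σ⁻¹(5) = 3
σ(4) = 2 → σ⁻¹(2) = 4
σ(5) = 3 → σ⁻¹(3) = 5

σ⁻¹ = [2 4 5 1 3]


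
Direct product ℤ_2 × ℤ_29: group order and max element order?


|ℤ_2 × ℤ_29| = 2 × 29 = 58
Max element order = lcm(2,29) = 58
Cyclic? Yes (gcd=1)

|ℤ_2×ℤ_29| = 58, max element order = 58


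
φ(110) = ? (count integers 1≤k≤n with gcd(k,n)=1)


Factor n: 110 = 2 × 5 × 11
φ(n) = n · ∏(1 - 1/p) over distinct primes p | n
φ(110) = 110 · (1 - 1/2) · (1 - 1/5) · (1 - 1/11) = 40

φ(110) = 40


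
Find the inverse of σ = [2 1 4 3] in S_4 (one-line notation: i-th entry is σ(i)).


To find σ⁻¹, swap domain and range:
σ(1) = 2 → σ⁻¹(2) = 1
σ(2) = 1 → σ⁻¹(1) = 2
σ(3) = 4 → σ⁻¹(4) = 3
σ(4) = 3 → σ⁻¹(3) = 4

σ⁻¹ = [2 1 4 3]


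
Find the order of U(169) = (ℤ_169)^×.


U(n) is the group of units mod n; |U(n)| = φ(n)
|U(169)| = φ(169) = 156

|U(169) = (ℤ_169)^×| = 156


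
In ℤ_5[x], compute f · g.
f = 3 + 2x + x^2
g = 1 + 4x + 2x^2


Expand and collect like terms; reduce coefficients mod 5:
x^0: 3·1 = 3 ≡ 3 (mod 5)
x^1: 3·4 + 2·1 = 14 ≡ 4 (mod 5)
x^2: 3·2 + 2·4 + 1·1 = 15 ≡ 0 (mod 5)
x^3: 2·2 + 1·4 = 8 ≡ 3 (mod 5)
x^4: 1·2 = 2 ≡ 2 (mod 5)
Result: 3 + 4x + 3x^3 + 2x^4

f · g = 3 + 4x + 3x^3 + 2x^4


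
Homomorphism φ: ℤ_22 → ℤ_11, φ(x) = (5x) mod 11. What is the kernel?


Kernel = preimage of identity
ker(φ) = {x ∈ ℤ_22 : 5x ≡ 0 (mod 11)}. Since 11 | 22, φ is well-defined. The kernel is the cyclic subgroup ⟨11⟩ of ℤ_22 (order 2), i.e. {0, 11}

ker(φ) = {0, 11}


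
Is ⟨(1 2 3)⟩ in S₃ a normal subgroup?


H = ⟨(1 2 3)⟩ in S₃
⟨(1 2 3)⟩ has order 3 and index 2 in S₃; index-2 subgroups are normal

Yes, normal subgroup


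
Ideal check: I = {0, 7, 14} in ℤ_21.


Check ideal conditions for I = {0, 7, 14} in ℤ_21:
(1) I is an additive subgroup? Yes
(2) For r ∈ ℤ_21 and a ∈ I: r·a ∈ I? Yes

Yes, I is an ideal of ℤ_21


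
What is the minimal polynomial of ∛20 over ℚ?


∛20 satisfies x³ - 20 = 0, irreducible over ℚ (no rational root; 20 is not a perfect cube)

Minimal polynomial: x³ - 20


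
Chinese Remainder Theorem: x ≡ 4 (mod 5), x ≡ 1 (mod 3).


m₁ = 5, m₂ = 3, gcd = 1, so CRT applies. M = m₁·m₂ = 15
Let M₁ = M/m₁ = 3, M₂ = M/m₂ = 5
Find y₁ ≡ M₁⁻¹ (mod m₁): 3⁻¹ ≡ 2 (mod 5)
Find y₂ ≡ M₂⁻¹ (mod m₂): 5⁻¹ ≡ 2 (mod 3)
x = a₁·M₁·y₁ + a₂·M₂·y₂ = 4·3·2 + 1·5·2 = 34
Reduce mod 15: x ≡ 4
Check: 4 mod 5 = 4 ✓, 4 mod 3 = 1 ✓

x ≡ 4 (mod 15)


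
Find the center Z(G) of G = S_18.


Z(G) = {g ∈ G | gx = xg for all x ∈ G}
S_n is non-abelian for n ≥ 3; Z(S_18) is trivial

Z(S_18) = {e}


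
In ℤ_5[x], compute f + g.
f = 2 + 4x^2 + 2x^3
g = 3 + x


Add coefficients mod 5:
x^0: 2 + 3 = 0 (mod 5)
x^1: 0 + 1 = 1 (mod 5)
x^2: 4 + 0 = 4 (mod 5)
x^3: 2 + 0 = 2 (mod 5)
Result: x + 4x^2 + 2x^3

f + g = x + 4x^2 + 2x^3


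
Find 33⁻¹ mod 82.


Use the extended Euclidean algorithm to write 1 = 33·s + 82·t; then s mod 82 is the inverse.
Euclidean algorithm:
  33 = 0·82 + 33
  82 = 2·33 + 16
  33 = 2·16 + 1
  16 = 16·1 + 0
gcd(33,82) = 1
Back-substitution gives: 33·(5) + 82·(-2) = 1
So 33⁻¹ ≡ 5 ≡ 5 (mod 82)
Check: 33 × 5 = 165 ≡ 1 (mod 82) ✓

33⁻¹ ≡ 5 (mod 82)


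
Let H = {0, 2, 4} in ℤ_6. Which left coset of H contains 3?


3 + H = {3 + h (mod 6) : h ∈ H}
3+0=3, 3+2=5, 3+4=1
3 + H = {1, 3, 5} = 1 + H

3 + H = {1, 3, 5}


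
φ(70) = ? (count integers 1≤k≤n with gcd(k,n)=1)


Factor n: 70 = 2 × 5 × 7
φ(n) = n · ∏(1 - 1/p) over distinct primes p | n
φ(70) = 70 · (1 - 1/2) · (1 - 1/5) · (1 - 1/7) = 24

φ(70) = 24


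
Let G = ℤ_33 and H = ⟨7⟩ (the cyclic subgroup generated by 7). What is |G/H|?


|⟨7⟩| = n / gcd(7, 33) = 33 / 1 = 33
H is normal (ℤ_33 is abelian).
|G/H| = |G| / |H| = 33 / 33 = 1

|G/H| = 1


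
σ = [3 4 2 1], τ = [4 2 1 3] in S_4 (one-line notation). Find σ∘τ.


σ∘τ: apply τ first, then σ
1 →τ 4 →σ 1
2 →τ 2 →σ 4
3 →τ 1 →σ 3
4 →τ 3 →σ 2

σ∘τ = [1 4 3 2]


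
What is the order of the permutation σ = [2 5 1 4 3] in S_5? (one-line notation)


Cycle decomposition: (1 2 5 3)
Cycle lengths: 4
Order = lcm(4) = 4

ord(σ) = 4


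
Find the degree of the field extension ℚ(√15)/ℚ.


√15 has minimal polynomial x² - 15 (irreducible over ℚ since 15 is squarefree)

[ℚ(√15)/ℚ] = 2


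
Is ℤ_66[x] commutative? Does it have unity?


ℤ_66 has zero divisors (2·33 ≡ 0), and these lift to constant zero divisors in ℤ_66[x]; so not an integral domain
Commutative: Yes
Integral domain: No
Has unity: Yes

ℤ_66[x]: Commutative=Yes, Unity=Yes


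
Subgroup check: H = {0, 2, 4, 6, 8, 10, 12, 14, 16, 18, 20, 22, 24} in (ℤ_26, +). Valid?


Subgroup test for H = {0, 2, 4, 6, 8, 10, 12, 14, 16, 18, 20, 22, 24} in (ℤ_26, +):
(1) 0 ∈ H? Yes
(2) Closure: for all a,b ∈ H, (a+b) mod 26 ∈ H? Yes
(3) Inverses: for all a ∈ H, -a mod 26 ∈ H? Yes

Yes, H is a subgroup of ℤ_26


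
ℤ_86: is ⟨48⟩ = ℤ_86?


g generates ℤ_n iff gcd(g, n) = 1
gcd(48, 86) = 2
Since gcd = 2 ≠ 1, ⟨48⟩ has order 43 < 86, so 48 is not a generator.

No, 48 does not generate ℤ_86


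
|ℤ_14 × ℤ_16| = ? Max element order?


|ℤ_14 × ℤ_16| = 14 × 16 = 224
Max element order = lcm(14,16) = 112
Cyclic? No (gcd=2)

|ℤ_14×ℤ_16| = 224, max element order = 112


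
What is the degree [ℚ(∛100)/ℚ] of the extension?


∛100 has minimal polynomial x³ - 100 (irreducible over ℚ since 100 is not a perfect cube)

[ℚ(∛100)/ℚ] = 3


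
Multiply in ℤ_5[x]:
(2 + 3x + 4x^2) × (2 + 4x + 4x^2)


Expand and collect like terms; reduce coefficients mod 5:
x^0: 2·2 = 4 ≡ 4 (mod 5)
x^1: 2·4 + 3·2 = 14 ≡ 4 (mod 5)
x^2: 2·4 + 3·4 + 4·2 = 28 ≡ 3 (mod 5)
x^3: 3·4 + 4·4 = 28 ≡ 3 (mod 5)
x^4: 4·4 = 16 ≡ 1 (mod 5)
Result: 4 + 4x + 3x^2 + 3x^3 + x^4

f · g = 4 + 4x + 3x^2 + 3x^3 + x^4


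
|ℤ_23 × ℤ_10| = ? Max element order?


|ℤ_23 × ℤ_10| = 23 × 10 = 230
Max element order = lcm(23,10) = 230
Cyclic? Yes (gcd=1)

|ℤ_23×ℤ_10| = 230, max element order = 230


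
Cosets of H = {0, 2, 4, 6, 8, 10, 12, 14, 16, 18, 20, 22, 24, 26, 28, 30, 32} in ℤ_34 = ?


H = {0, 2, 4, 6, 8, 10, 12, 14, 16, 18, 20, 22, 24, 26, 28, 30, 32}, |H| = 17
Number of cosets = |G|/|H| = 34/17 = 2
0 + H = {0, 2, 4, 6, 8, 10, 12, 14, 16, 18, 20, 22, 24, 26, 28, 30, 32}
1 + H = {1, 3, 5, 7, 9, 11, 13, 15, 17, 19, 21, 23, 25, 27, 29, 31, 33}

Cosets: 0+H={0,2,4,6,8,10,12,14,16,18,20,22,24,26,28,30,32}; 1+H={1,3,5,7,9,11,13,15,17,19,21,23,25,27,29,31,33}


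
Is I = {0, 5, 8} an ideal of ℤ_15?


Check ideal conditions for I = {0, 5, 8} in ℤ_15:
(1) I is an additive subgroup? No
(2) For r ∈ ℤ_15 and a ∈ I: r·a ∈ I? No  [counterexample: r=2, a=5, r·a mod 15 = 10 ∉ I]

No, I is not an ideal of ℤ_15


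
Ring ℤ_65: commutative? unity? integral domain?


ℤ_65 is a commutative ring with unity 1; 65 = 5×13 is composite, so 5·13 ≡ 0 gives zero divisors (not an integral domain)
Commutative: Yes
Integral domain: No
Has unity: Yes

ℤ_65: Commutative=Yes, Unity=Yes


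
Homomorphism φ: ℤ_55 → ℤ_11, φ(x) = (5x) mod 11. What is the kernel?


Kernel = preimage of identity
ker(φ) = {x ∈ ℤ_55 : 5x ≡ 0 (mod 11)}. Since 11 | 55, φ is well-defined. The kernel is the cyclic subgroup ⟨11⟩ of ℤ_55 (order 5), i.e. {0, 11, 22, 33, 44}

ker(φ) = {0, 11, 22, 33, 44}


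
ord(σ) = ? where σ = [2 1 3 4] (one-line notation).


Cycle decomposition: (1 2)
Cycle lengths: 2
Order = lcm(2) = 2

ord(σ) = 2


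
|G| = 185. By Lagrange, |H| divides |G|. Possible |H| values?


Lagrange's theorem: |H| divides |G|
|G| = 185
Divisors of 185: 1, 5, 37, 185

Possible subgroup orders: {1, 5, 37, 185}


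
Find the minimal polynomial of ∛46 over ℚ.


∛46 satisfies x³ - 46 = 0, irreducible over ℚ (no rational root; 46 is not a perfect cube)

Minimal polynomial: x³ - 46


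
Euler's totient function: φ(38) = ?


Factor n: 38 = 2 × 19
φ(n) = n · ∏(1 - 1/p) over distinct primes p | n
φ(38) = 38 · (1 - 1/2) · (1 - 1/19) = 18

φ(38) = 18


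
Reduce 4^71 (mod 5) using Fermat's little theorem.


Fermat's little theorem: if p is prime and gcd(a,p)=1, then a^(p-1) ≡ 1 (mod p)
p = 5 is prime, gcd(4,5) = 1
Reduce exponent: 71 mod 4 = 3
So 4^71 ≡ 4^3 (mod 5)
4^3 mod 5 = 4

4^71 ≡ 4 (mod 5)


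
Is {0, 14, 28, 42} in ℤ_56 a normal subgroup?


H = {0, 14, 28, 42} in ℤ_56
ℤ_56 is abelian; every subgroup of an abelian group is normal

Yes, normal subgroup


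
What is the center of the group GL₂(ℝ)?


Z(G) = {g ∈ G | gx = xg for all x ∈ G}
Only scalar multiples of the identity commute with all invertible matrices

Z(GL₂(ℝ)) = {aI : a ∈ ℝ, a ≠ 0}


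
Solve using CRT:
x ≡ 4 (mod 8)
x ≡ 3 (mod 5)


m₁ = 8, m₂ = 5, gcd = 1, so CRT applies. M = m₁·m₂ = 40
Let M₁ = M/m₁ = 5, M₂ = M/m₂ = 8
Find y₁ ≡ M₁⁻¹ (mod m₁): 5⁻¹ ≡ 5 (mod 8)
Find y₂ ≡ M₂⁻¹ (mod m₂): 8⁻¹ ≡ 2 (mod 5)
x = a₁·M₁·y₁ + a₂·M₂·y₂ = 4·5·5 + 3·8·2 = 148
Reduce mod 40: x ≡ 28
Check: 28 mod 8 = 4 ✓, 28 mod 5 = 3 ✓

x ≡ 28 (mod 40)


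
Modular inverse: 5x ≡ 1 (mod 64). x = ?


Use the extended Euclidean algorithm to write 1 = 5·s + 64·t; then s mod 64 is the inverse.
Euclidean algorithm:
  5 = 0·64 + 5
  64 = 12·5 + 4
  5 = 1·4 + 1
  4 = 4·1 + 0
gcd(5,64) = 1
Back-substitution gives: 5·(13) + 64·(-1) = 1
So 5⁻¹ ≡ 13 ≡ 13 (mod 64)
Check: 5 × 13 = 65 ≡ 1 (mod 64) ✓

5⁻¹ ≡ 13 (mod 64)


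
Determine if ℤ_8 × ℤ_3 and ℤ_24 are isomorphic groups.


Comparing ℤ_8 × ℤ_3 and ℤ_24:
gcd(8,3) = 1, so ℤ_8 × ℤ_3 ≅ ℤ_24 (CRT)

Yes, ℤ_8 × ℤ_3 ≅ ℤ_24


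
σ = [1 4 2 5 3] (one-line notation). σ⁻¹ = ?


To find σ⁻¹, swap domain and range:
σ(1) = 1 → σ⁻¹(1) = 1
σ(2) = 4 → σ⁻¹(4) = 2
σ(3) = 2 → σ⁻¹(2) = 3
σ(4) = 5 → σ⁻¹(5) = 4
σ(5) = 3 → σ⁻¹(3) = 5

σ⁻¹ = [1 3 5 2 4]


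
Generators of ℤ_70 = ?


g generates ℤ_n iff gcd(g,n) = 1
Prime factors of 70: 2, 5, 7
Generators are g ∈ {1,...,69} not divisible by any of these primes.
Generators: {1, 3, 9, 11, 13, 17, 19, 23, 27, 29, 31, 33, 37, 39, 41, 43, 47, 51, 53, 57, 59, 61, 67, 69}
Number of generators = φ(70) = 24

Generators of ℤ_70 = {1, 3, 9, 11, 13, 17, 19, 23, 27, 29, 31, 33, 37, 39, 41, 43, 47, 51, 53, 57, 59, 61, 67, 69}


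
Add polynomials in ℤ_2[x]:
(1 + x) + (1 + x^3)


Add coefficients mod 2:
x^0: 1 + 1 = 0 (mod 2)
x^1: 1 + 0 = 1 (mod 2)
x^2: 0 + 0 = 0 (mod 2)
x^3: 0 + 1 = 1 (mod 2)
Result: x + x^3

f + g = x + x^3


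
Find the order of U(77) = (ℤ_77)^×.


U(n) is the group of units mod n; |U(n)| = φ(n)
|U(77)| = φ(77) = 60

|U(77) = (ℤ_77)^×| = 60


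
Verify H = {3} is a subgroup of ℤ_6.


Subgroup test for H = {3} in (ℤ_6, +):
(1) 0 ∈ H? No
(2) Closure: for all a,b ∈ H, (a+b) mod 6 ∈ H? No  [counterexample: 3 + 3 = 0 ∉ H]
(3) Inverses: for all a ∈ H, -a mod 6 ∈ H? Yes

No, H is not a subgroup of ℤ_6


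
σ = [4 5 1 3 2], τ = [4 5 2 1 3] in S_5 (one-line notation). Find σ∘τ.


σ∘τ: apply τ first, then σ
1 →τ 4 →σ 3
2 →τ 5 →σ 2
3 →τ 2 →σ 5
4 →τ 1 →σ 4
5 →τ 3 →σ 1

σ∘τ = [3 2 5 4 1]


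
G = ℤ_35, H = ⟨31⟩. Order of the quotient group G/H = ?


|⟨31⟩| = n / gcd(31, 35) = 35 / 1 = 35
H is normal (ℤ_35 is abelian).
|G/H| = |G| / |H| = 35 / 35 = 1

|G/H| = 1


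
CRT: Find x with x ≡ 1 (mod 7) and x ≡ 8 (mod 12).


m₁ = 7, m₂ = 12, gcd = 1, so CRT applies. M = m₁·m₂ = 84
Let M₁ = M/m₁ = 12, M₂ = M/m₂ = 7
Find y₁ ≡ M₁⁻¹ (mod m₁): 12⁻¹ ≡ 3 (mod 7)
Find y₂ ≡ M₂⁻¹ (mod m₂): 7⁻¹ ≡ 7 (mod 12)
x = a₁·M₁·y₁ + a₂·M₂·y₂ = 1·12·3 + 8·7·7 = 428
Reduce mod 84: x ≡ 8
Check: 8 mod 7 = 1 ✓, 8 mod 12 = 8 ✓

x ≡ 8 (mod 84)


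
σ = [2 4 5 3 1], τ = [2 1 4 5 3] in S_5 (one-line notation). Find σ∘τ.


σ∘τ: apply τ first, then σ
1 →τ 2 →σ 4
2 →τ 1 →σ 2
3 →τ 4 →σ 3
4 →τ 5 →σ 1
5 →τ 3 →σ 5

σ∘τ = [4 2 3 1 5]


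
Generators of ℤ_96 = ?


g generates ℤ_n iff gcd(g,n) = 1
Prime factors of 96: 2, 3
Generators are g ∈ {1,...,95} not divisible by any of these primes.
Generators: {1, 5, 7, 11, 13, 17, 19, 23, 25, 29, 31, 35, 37, 41, 43, 47, 49, 53, 55, 59, 61, 65, 67, 71, 73, 77, 79, 83, 85, 89, 91, 95}
Number of generators = φ(96) = 32

Generators of ℤ_96 = {1, 5, 7, 11, 13, 17, 19, 23, 25, 29, 31, 35, 37, 41, 43, 47, 49, 53, 55, 59, 61, 65, 67, 71, 73, 77, 79, 83, 85, 89, 91, 95}


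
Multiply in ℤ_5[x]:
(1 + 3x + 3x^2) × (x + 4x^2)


Expand and collect like terms; reduce coefficients mod 5:
x^0: 1·0 = 0 ≡ 0 (mod 5)
x^1: 1·1 + 3·0 = 1 ≡ 1 (mod 5)
x^2: 1·4 + 3·1 + 3·0 = 7 ≡ 2 (mod 5)
x^3: 3·4 + 3·1 = 15 ≡ 0 (mod 5)
x^4: 3·4 = 12 ≡ 2 (mod 5)
Result: x + 2x^2 + 2x^4

f · g = x + 2x^2 + 2x^4


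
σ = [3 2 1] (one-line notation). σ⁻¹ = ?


To find σ⁻¹, swap domain and range:
σ(1) = 3 → σ⁻¹(3) = 1
σ(2) = 2 → σ⁻¹(2) = 2
σ(3) = 1 → σ⁻¹(1) = 3

σ⁻¹ = [3 2 1]


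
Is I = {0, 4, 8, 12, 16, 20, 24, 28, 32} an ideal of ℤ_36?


Check ideal conditions for I = {0, 4, 8, 12, 16, 20, 24, 28, 32} in ℤ_36:
(1) I is an additive subgroup? Yes
(2) For r ∈ ℤ_36 and a ∈ I: r·a ∈ I? Yes

Yes, I is an ideal of ℤ_36


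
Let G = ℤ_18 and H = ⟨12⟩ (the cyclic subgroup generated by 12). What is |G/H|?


|⟨12⟩| = n / gcd(12, 18) = 18 / 6 = 3
H is normal (ℤ_18 is abelian).
|G/H| = |G| / |H| = 18 / 3 = 6

|G/H| = 6


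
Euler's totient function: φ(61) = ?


Factor n: 61 = 61
φ(n) = n · ∏(1 - 1/p) over distinct primes p | n
φ(61) = 61 · (1 - 1/61) = 60

φ(61) = 60


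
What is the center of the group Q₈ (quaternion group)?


Z(G) = {g ∈ G | gx = xg for all x ∈ G}
In Q₈ = {±1, ±i, ±j, ±k}, only ±1 commute with every element

Z(Q₈ (quaternion group)) = {1, -1}


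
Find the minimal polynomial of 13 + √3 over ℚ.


Let α = 13 + √3. Then α - 13 = √3, so (α - 13)² = 3, giving α² - 26α + 166 = 0. Degree 2 and α ∉ ℚ, so this is the minimal polynomial.

Minimal polynomial: x² - 26x + 166


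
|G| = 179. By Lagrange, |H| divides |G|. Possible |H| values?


Lagrange's theorem: |H| divides |G|
|G| = 179
Divisors of 179: 1, 179

Possible subgroup orders: {1, 179}


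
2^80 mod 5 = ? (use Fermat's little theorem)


Fermat's little theorem: if p is prime and gcd(a,p)=1, then a^(p-1) ≡ 1 (mod p)
p = 5 is prime, gcd(2,5) = 1
Reduce exponent: 80 mod 4 = 0
So 2^80 ≡ 2^0 (mod 5)
2^0 = 1

2^80 ≡ 1 (mod 5)


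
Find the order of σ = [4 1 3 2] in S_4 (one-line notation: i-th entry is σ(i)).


Cycle decomposition: (1 4 2)
Cycle lengths: 3
Order = lcm(3) = 3

ord(σ) = 3


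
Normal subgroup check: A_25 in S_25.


H = A_25 in S_25
A_25 has index 2 in S_25, and every subgroup of index 2 is normal

Yes, normal subgroup


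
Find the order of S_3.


|S_n| = n! (number of permutations of n symbols)
|S_3| = 3! = 6

|S_3| = 6


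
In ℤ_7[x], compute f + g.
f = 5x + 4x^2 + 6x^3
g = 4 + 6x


Add coefficients mod 7:
x^0: 0 + 4 = 4 (mod 7)
x^1: 5 + 6 = 4 (mod 7)
x^2: 4 + 0 = 4 (mod 7)
x^3: 6 + 0 = 6 (mod 7)
Result: 4 + 4x + 4x^2 + 6x^3

f + g = 4 + 4x + 4x^2 + 6x^3


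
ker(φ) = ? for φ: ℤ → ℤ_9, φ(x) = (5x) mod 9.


Kernel = preimage of identity
ker(φ) = {x ∈ ℤ : 5x ≡ 0 (mod 9)}. gcd(5,9) = 1, so 5x ≡ 0 (mod 9) ⟺ x ≡ 0 (mod 9/1 = 9). Hence ker(φ) = 9ℤ

ker(φ) = 9ℤ


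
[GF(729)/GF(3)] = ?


GF(729) = GF(3^6), so the extension degree is 6

[GF(729)/GF(3)] = 6


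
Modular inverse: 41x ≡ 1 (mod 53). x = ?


Use the extended Euclidean algorithm to write 1 = 41·s + 53·t; then s mod 53 is the inverse.
Euclidean algorithm:
  41 = 0·53 + 41
  53 = 1·41 + 12
  41 = 3·12 + 5
  12 = 2·5 + 2
  5 = 2·2 + 1
  2 = 2·1 + 0
gcd(41,53) = 1
Back-substitution gives: 41·(22) + 53·(-17) = 1
So 41⁻¹ ≡ 22 ≡ 22 (mod 53)
Check: 41 × 22 = 902 ≡ 1 (mod 53) ✓

41⁻¹ ≡ 22 (mod 53)


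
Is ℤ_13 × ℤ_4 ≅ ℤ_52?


Comparing ℤ_13 × ℤ_4 and ℤ_52:
gcd(13,4) = 1, so ℤ_13 × ℤ_4 ≅ ℤ_52 (CRT)

Yes, ℤ_13 × ℤ_4 ≅ ℤ_52


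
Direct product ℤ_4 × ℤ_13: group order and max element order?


|ℤ_4 × ℤ_13| = 4 × 13 = 52
Max element order = lcm(4,13) = 52
Cyclic? Yes (gcd=1)

|ℤ_4×ℤ_13| = 52, max element order = 52


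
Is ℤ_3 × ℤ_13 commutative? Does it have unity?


Direct product ring; commutative with unity (1,1); but (1,0)·(0,1) = (0,0) gives zero divisors, so not an integral domain
Commutative: Yes
Integral domain: No
Has unity: Yes

ℤ_3 × ℤ_13: Commutative=Yes, Unity=Yes


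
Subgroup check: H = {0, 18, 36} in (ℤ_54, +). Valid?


Subgroup test for H = {0, 18, 36} in (ℤ_54, +):
(1) 0 ∈ H? Yes
(2) Closure: for all a,b ∈ H, (a+b) mod 54 ∈ H? Yes
(3) Inverses: for all a ∈ H, -a mod 54 ∈ H? Yes

Yes, H is a subgroup of ℤ_54


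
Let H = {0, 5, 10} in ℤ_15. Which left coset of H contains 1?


1 + H = {1 + h (mod 15) : h ∈ H}
1+0=1, 1+5=6, 1+10=11

1 + H = {1, 6, 11}


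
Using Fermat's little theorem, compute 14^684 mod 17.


Fermat's little theorem: if p is prime and gcd(a,p)=1, then a^(p-1) ≡ 1 (mod p)
p = 17 is prime, gcd(14,17) = 1
Reduce exponent: 684 mod 16 = 12
So 14^684 ≡ 14^12 (mod 17)
14^12 mod 17 = 4

14^684 ≡ 4 (mod 17)


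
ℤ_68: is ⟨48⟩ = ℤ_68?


g generates ℤ_n iff gcd(g, n) = 1
gcd(48, 68) = 4
Since gcd = 4 ≠ 1, ⟨48⟩ has order 17 < 68, so 48 is not a generator.

No, 48 does not generate ℤ_68


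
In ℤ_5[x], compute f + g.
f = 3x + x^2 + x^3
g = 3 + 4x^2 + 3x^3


Add coefficients mod 5:
x^0: 0 + 3 = 3 (mod 5)
x^1: 3 + 0 = 3 (mod 5)
x^2: 1 + 4 = 0 (mod 5)
x^3: 1 + 3 = 4 (mod 5)
Result: 3 + 3x + 4x^3

f + g = 3 + 3x + 4x^3


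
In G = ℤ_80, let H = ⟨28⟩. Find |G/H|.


|⟨28⟩| = n / gcd(28, 80) = 80 / 4 = 20
H is normal (ℤ_80 is abelian).
|G/H| = |G| / |H| = 80 / 20 = 4

|G/H| = 4


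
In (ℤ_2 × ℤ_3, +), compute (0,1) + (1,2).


Operation: componentwise addition mod (2, 3)
(0,1) + (1,2) = ((a₁+b₁) mod 2, (a₂+b₂) mod 3) with a = (0,1), b = (1,2)

(0,1) + (1,2) = (1,0)


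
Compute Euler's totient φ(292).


Factor n: 292 = 2^2 × 73
φ(n) = n · ∏(1 - 1/p) over distinct primes p | n
φ(292) = 292 · (1 - 1/2) · (1 - 1/73) = 144

φ(292) = 144


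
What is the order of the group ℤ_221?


ℤ_n has n elements.

|ℤ_221| = 221


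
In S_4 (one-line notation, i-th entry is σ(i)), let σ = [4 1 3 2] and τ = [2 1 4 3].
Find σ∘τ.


σ∘τ: apply τ first, then σ
1 →τ 2 →σ 1
2 →τ 1 →σ 4
3 →τ 4 →σ 2
4 →τ 3 →σ 3

σ∘τ = [1 4 2 3]


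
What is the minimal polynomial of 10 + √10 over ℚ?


Let α = 10 + √10. Then α - 10 = √10, so (α - 10)² = 10, giving α² - 20α + 90 = 0. Degree 2 and α ∉ ℚ, so this is the minimal polynomial.

Minimal polynomial: x² - 20x + 90


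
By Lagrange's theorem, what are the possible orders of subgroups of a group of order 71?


Lagrange's theorem: |H| divides |G|
|G| = 71
Divisors of 71: 1, 71

Possible subgroup orders: {1, 71}


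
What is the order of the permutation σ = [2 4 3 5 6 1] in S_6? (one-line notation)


Cycle decomposition: (1 2 4 5 6)
Cycle lengths: 5
Order = lcm(5) = 5

ord(σ) = 5


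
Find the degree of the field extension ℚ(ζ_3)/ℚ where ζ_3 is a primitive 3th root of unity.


[ℚ(ζ_n):ℚ] = deg Φ_n(x) = φ(n). Here φ(3) = 2

[ℚ(ζ_3)/ℚ where ζ_3 is a primitive 3th root of unity] = 2


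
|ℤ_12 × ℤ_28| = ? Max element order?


|ℤ_12 × ℤ_28| = 12 × 28 = 336
Max element order = lcm(12,28) = 84
Cyclic? No (gcd=4)

|ℤ_12×ℤ_28| = 336, max element order = 84


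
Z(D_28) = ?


Z(G) = {g ∈ G | gx = xg for all x ∈ G}
For even n, Z(D_n) = {e, r^(n/2)}: the 180° rotation r^14 commutes with every reflection and rotation

Z(D_28) = {e, r^14}


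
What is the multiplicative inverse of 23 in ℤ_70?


Use the extended Euclidean algorithm to write 1 = 23·s + 70·t; then s mod 70 is the inverse.
Euclidean algorithm:
  23 = 0·70 + 23
  70 = 3·23 + 1
  23 = 23·1 + 0
gcd(23,70) = 1
Back-substitution gives: 23·(-3) + 70·(1) = 1
So 23⁻¹ ≡ -3 ≡ 67 (mod 70)
Check: 23 × 67 = 1541 ≡ 1 (mod 70) ✓

23⁻¹ ≡ 67 (mod 70)


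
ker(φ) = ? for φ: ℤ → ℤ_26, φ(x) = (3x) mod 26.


Kernel = preimage of identity
ker(φ) = {x ∈ ℤ : 3x ≡ 0 (mod 26)}. gcd(3,26) = 1, so 3x ≡ 0 (mod 26) ⟺ x ≡ 0 (mod 26/1 = 26). Hence ker(φ) = 26ℤ

ker(φ) = 26ℤ


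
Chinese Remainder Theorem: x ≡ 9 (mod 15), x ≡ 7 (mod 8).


m₁ = 15, m₂ = 8, gcd = 1, so CRT applies. M = m₁·m₂ = 120
Let M₁ = M/m₁ = 8, M₂ = M/m₂ = 15
Find y₁ ≡ M₁⁻¹ (mod m₁): 8⁻¹ ≡ 2 (mod 15)
Find y₂ ≡ M₂⁻¹ (mod m₂): 15⁻¹ ≡ 7 (mod 8)
x = a₁·M₁·y₁ + a₂·M₂·y₂ = 9·8·2 + 7·15·7 = 879
Reduce mod 120: x ≡ 39
Check: 39 mod 15 = 9 ✓, 39 mod 8 = 7 ✓

x ≡ 39 (mod 120)


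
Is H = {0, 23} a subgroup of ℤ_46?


Subgroup test for H = {0, 23} in (ℤ_46, +):
(1) 0 ∈ H? Yes
(2) Closure: for all a,b ∈ H, (a+b) mod 46 ∈ H? Yes
(3) Inverses: for all a ∈ H, -a mod 46 ∈ H? Yes

Yes, H is a subgroup of ℤ_46


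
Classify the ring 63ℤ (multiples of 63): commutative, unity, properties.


63ℤ is a commutative ring under +,× but has no multiplicative identity (1 ∉ 63ℤ); it has no zero divisors, but without unity it is not an integral domain
Commutative: Yes
Integral domain: No
Has unity: No

63ℤ (multiples of 63): Commutative=Yes, Unity=No


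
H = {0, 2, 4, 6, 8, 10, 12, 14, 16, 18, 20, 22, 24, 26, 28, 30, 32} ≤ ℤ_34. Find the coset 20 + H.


20 + H = {20 + h (mod 34) : h ∈ H}
20+0=20, 20+2=22, 20+4=24, 20+6=26, 20+8=28, 20+10=30, 20+12=32, 20+14=0, 20+16=2, 20+18=4, 20+20=6, 20+22=8, 20+24=10, 20+26=12, 20+28=14, 20+30=16, 20+32=18
20 + H = {0, 2, 4, 6, 8, 10, 12, 14, 16, 18, 20, 22, 24, 26, 28, 30, 32} = 0 + H

20 + H = {0, 2, 4, 6, 8, 10, 12, 14, 16, 18, 20, 22, 24, 26, 28, 30, 32}


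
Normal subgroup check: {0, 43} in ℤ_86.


H = {0, 43} in ℤ_86
ℤ_86 is abelian; every subgroup of an abelian group is normal

Yes, normal subgroup


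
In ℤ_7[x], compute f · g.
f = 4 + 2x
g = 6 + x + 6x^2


Expand and collect like terms; reduce coefficients mod 7:
x^0: 4·6 = 24 ≡ 3 (mod 7)
x^1: 4·1 + 2·6 = 16 ≡ 2 (mod 7)
x^2: 4·6 + 2·1 = 26 ≡ 5 (mod 7)
x^3: 2·6 = 12 ≡ 5 (mod 7)
Result: 3 + 2x + 5x^2 + 5x^3

f · g = 3 + 2x + 5x^2 + 5x^3


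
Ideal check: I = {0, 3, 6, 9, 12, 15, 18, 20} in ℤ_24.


Check ideal conditions for I = {0, 3, 6, 9, 12, 15, 18, 20} in ℤ_24:
(1) I is an additive subgroup? No
(2) For r ∈ ℤ_24 and a ∈ I: r·a ∈ I? No  [counterexample: r=2, a=20, r·a mod 24 = 16 ∉ I]

No, I is not an ideal of ℤ_24


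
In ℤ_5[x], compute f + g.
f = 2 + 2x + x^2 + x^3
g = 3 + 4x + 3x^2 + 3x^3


Add coefficients mod 5:
x^0: 2 + 3 = 0 (mod 5)
x^1: 2 + 4 = 1 (mod 5)
x^2: 1 + 3 = 4 (mod 5)
x^3: 1 + 3 = 4 (mod 5)
Result: x + 4x^2 + 4x^3

f + g = x + 4x^2 + 4x^3


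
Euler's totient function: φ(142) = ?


Factor n: 142 = 2 × 71
φ(n) = n · ∏(1 - 1/p) over distinct primes p | n
φ(142) = 142 · (1 - 1/2) · (1 - 1/71) = 70

φ(142) = 70


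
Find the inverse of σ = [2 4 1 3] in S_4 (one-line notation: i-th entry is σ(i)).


To find σ⁻¹, swap domain and range:
σ(1) = 2 → σ⁻¹(2) = 1
σ(2) = 4 → σ⁻¹(4) = 2
σ(3) = 1 → σ⁻¹(1) = 3
σ(4) = 3 → σ⁻¹(3) = 4

σ⁻¹ = [3 1 4 2]


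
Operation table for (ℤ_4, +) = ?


Elements: {0, 1, 2, 3}
Operation: addition mod 4
Entry (a, b) = (a + b) mod 4

Cayley table:
  | 0 | 1 | 2 | 3
0 | 0 | 1 | 2 | 3
1 | 1 | 2 | 3 | 0
2 | 2 | 3 | 0 | 1
3 | 3 | 0 | 1 | 2


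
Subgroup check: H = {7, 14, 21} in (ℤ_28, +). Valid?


Subgroup test for H = {7, 14, 21} in (ℤ_28, +):
(1) 0 ∈ H? No
(2) Closure: for all a,b ∈ H, (a+b) mod 28 ∈ H? No  [counterexample: 7 + 21 = 0 ∉ H]
(3) Inverses: for all a ∈ H, -a mod 28 ∈ H? Yes

No, H is not a subgroup of ℤ_28


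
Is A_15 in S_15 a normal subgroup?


H = A_15 in S_15
A_15 has index 2 in S_15, and every subgroup of index 2 is normal

Yes, normal subgroup


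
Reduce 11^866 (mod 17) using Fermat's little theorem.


Fermat's little theorem: if p is prime and gcd(a,p)=1, then a^(p-1) ≡ 1 (mod p)
p = 17 is prime, gcd(11,17) = 1
Reduce exponent: 866 mod 16 = 2
So 11^866 ≡ 11^2 (mod 17)
11^2 mod 17 = 2

11^866 ≡ 2 (mod 17)


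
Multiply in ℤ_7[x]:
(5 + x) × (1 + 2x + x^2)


Expand and collect like terms; reduce coefficients mod 7:
x^0: 5·1 = 5 ≡ 5 (mod 7)
x^1: 5·2 + 1·1 = 11 ≡ 4 (mod 7)
x^2: 5·1 + 1·2 = 7 ≡ 0 (mod 7)
x^3: 1·1 = 1 ≡ 1 (mod 7)
Result: 5 + 4x + x^3

f · g = 5 + 4x + x^3


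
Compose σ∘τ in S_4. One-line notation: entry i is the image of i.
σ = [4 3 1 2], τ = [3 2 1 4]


σ∘τ: apply τ first, then σ
1 →τ 3 →σ 1
2 →τ 2 →σ 3
3 →τ 1 →σ 4
4 →τ 4 →σ 2

σ∘τ = [1 3 4 2]


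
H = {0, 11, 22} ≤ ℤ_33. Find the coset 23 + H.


23 + H = {23 + h (mod 33) : h ∈ H}
23+0=23, 23+11=1, 23+22=12
23 + H = {1, 12, 23} = 1 + H

23 + H = {1, 12, 23}


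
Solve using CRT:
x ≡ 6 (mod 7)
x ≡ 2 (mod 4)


m₁ = 7, m₂ = 4, gcd = 1, so CRT applies. M = m₁·m₂ = 28
Let M₁ = M/m₁ = 4, M₂ = M/m₂ = 7
Find y₁ ≡ M₁⁻¹ (mod m₁): 4⁻¹ ≡ 2 (mod 7)
Find y₂ ≡ M₂⁻¹ (mod m₂): 7⁻¹ ≡ 3 (mod 4)
x = a₁·M₁·y₁ + a₂·M₂·y₂ = 6·4·2 + 2·7·3 = 90
Reduce mod 28: x ≡ 6
Check: 6 mod 7 = 6 ✓, 6 mod 4 = 2 ✓

x ≡ 6 (mod 28)


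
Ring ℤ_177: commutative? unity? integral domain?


ℤ_177 is a commutative ring with unity 1; 177 = 3×59 is composite, so 3·59 ≡ 0 gives zero divisors (not an integral domain)
Commutative: Yes
Integral domain: No
Has unity: Yes

ℤ_177: Commutative=Yes, Unity=Yes


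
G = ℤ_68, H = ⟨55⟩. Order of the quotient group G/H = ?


|⟨55⟩| = n / gcd(55, 68) = 68 / 1 = 68
H is normal (ℤ_68 is abelian).
|G/H| = |G| / |H| = 68 / 68 = 1

|G/H| = 1


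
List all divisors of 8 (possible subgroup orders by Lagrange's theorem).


Lagrange's theorem: |H| divides |G|
|G| = 8
Divisors of 8: 1, 2, 4, 8

Possible subgroup orders: {1, 2, 4, 8}


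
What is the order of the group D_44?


|D_n| = 2n (n rotations and n reflections)
|D_44| = 2×44 = 88

|D_44| = 88


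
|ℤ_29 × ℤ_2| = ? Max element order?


|ℤ_29 × ℤ_2| = 29 × 2 = 58
Max element order = lcm(29,2) = 58
Cyclic? Yes (gcd=1)

|ℤ_29×ℤ_2| = 58, max element order = 58


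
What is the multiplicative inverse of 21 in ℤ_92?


Use the extended Euclidean algorithm to write 1 = 21·s + 92·t; then s mod 92 is the inverse.
Euclidean algorithm:
  21 = 0·92 + 21
  92 = 4·21 + 8
  21 = 2·8 + 5
  8 = 1·5 + 3
  5 = 1·3 + 2
  3 = 1·2 + 1
  2 = 2·1 + 0
gcd(21,92) = 1
Back-substitution gives: 21·(-35) + 92·(8) = 1
So 21⁻¹ ≡ -35 ≡ 57 (mod 92)
Check: 21 × 57 = 1197 ≡ 1 (mod 92) ✓

21⁻¹ ≡ 57 (mod 92)


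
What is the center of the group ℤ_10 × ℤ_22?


Z(G) = {g ∈ G | gx = xg for all x ∈ G}
Direct product of abelian groups is abelian, so Z(G) = G

Z(ℤ_10 × ℤ_22) = ℤ_10 × ℤ_22


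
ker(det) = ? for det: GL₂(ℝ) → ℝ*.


Kernel = preimage of identity
ker(det) = {A | det(A) = 1} = SL₂(ℝ)

ker(det) = SL₂(ℝ)


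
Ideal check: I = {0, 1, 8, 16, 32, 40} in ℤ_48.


Check ideal conditions for I = {0, 1, 8, 16, 32, 40} in ℤ_48:
(1) I is an additive subgroup? No
(2) For r ∈ ℤ_48 and a ∈ I: r·a ∈ I? No  [counterexample: r=2, a=1, r·a mod 48 = 2 ∉ I]

No, I is not an ideal of ℤ_48


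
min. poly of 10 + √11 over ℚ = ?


Let α = 10 + √11. Then α - 10 = √11, so (α - 10)² = 11, giving α² - 20α + 89 = 0. Degree 2 and α ∉ ℚ, so this is the minimal polynomial.

Minimal polynomial: x² - 20x + 89


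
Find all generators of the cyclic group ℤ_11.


g generates ℤ_n iff gcd(g,n) = 1
Checking each g ∈ {1,...,10}:
gcd(1,11) = 1
gcd(2,11) = 1
gcd(3,11) = 1
gcd(4,11) = 1
gcd(5,11) = 1
gcd(6,11) = 1
gcd(7,11) = 1
gcd(8,11) = 1
gcd(9,11) = 1
gcd(10,11) = 1
Generators: {1, 2, 3, 4, 5, 6, 7, 8, 9, 10}
Number of generators = φ(11) = 10

Generators of ℤ_11 = {1, 2, 3, 4, 5, 6, 7, 8, 9, 10}


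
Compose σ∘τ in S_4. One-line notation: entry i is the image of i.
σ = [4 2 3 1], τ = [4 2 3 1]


σ∘τ: apply τ first, then σ
1 →τ 4 →σ 1
2 →τ 2 →σ 2
3 →τ 3 →σ 3
4 →τ 1 →σ 4

σ∘τ = [1 2 3 4]


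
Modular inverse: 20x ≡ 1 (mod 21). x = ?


Use the extended Euclidean algorithm to write 1 = 20·s + 21·t; then s mod 21 is the inverse.
Euclidean algorithm:
  20 = 0·21 + 20
  21 = 1·20 + 1
  20 = 20·1 + 0
gcd(20,21) = 1
Back-substitution gives: 20·(-1) + 21·(1) = 1
So 20⁻¹ ≡ -1 ≡ 20 (mod 21)
Check: 20 × 20 = 400 ≡ 1 (mod 21) ✓

20⁻¹ ≡ 20 (mod 21)


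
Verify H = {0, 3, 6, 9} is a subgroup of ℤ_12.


Subgroup test for H = {0, 3, 6, 9} in (ℤ_12, +):
(1) 0 ∈ H? Yes
(2) Closure: for all a,b ∈ H, (a+b) mod 12 ∈ H? Yes
(3) Inverses: for all a ∈ H, -a mod 12 ∈ H? Yes

Yes, H is a subgroup of ℤ_12


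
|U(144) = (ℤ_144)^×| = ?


U(n) is the group of units mod n; |U(n)| = φ(n)
|U(144)| = φ(144) = 48

|U(144) = (ℤ_144)^×| = 48


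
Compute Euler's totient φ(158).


Factor n: 158 = 2 × 79
φ(n) = n · ∏(1 - 1/p) over distinct primes p | n
φ(158) = 158 · (1 - 1/2) · (1 - 1/79) = 78

φ(158) = 78


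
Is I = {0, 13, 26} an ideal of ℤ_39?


Check ideal conditions for I = {0, 13, 26} in ℤ_39:
(1) I is an additive subgroup? Yes
(2) For r ∈ ℤ_39 and a ∈ I: r·a ∈ I? Yes

Yes, I is an ideal of ℤ_39


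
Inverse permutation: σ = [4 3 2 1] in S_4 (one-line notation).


To find σ⁻¹, swap domain and range:
σ(1) = 4 → σ⁻¹(4) = 1
σ(2) = 3 → σ⁻¹(3) = 2
σ(3) = 2 → σ⁻¹(2) = 3
σ(4) = 1 → σ⁻¹(1) = 4

σ⁻¹ = [4 3 2 1]


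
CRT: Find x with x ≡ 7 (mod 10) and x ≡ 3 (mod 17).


m₁ = 10, m₂ = 17, gcd = 1, so CRT applies. M = m₁·m₂ = 170
Let M₁ = M/m₁ = 17, M₂ = M/m₂ = 10
Find y₁ ≡ M₁⁻¹ (mod m₁): 17⁻¹ ≡ 3 (mod 10)
Find y₂ ≡ M₂⁻¹ (mod m₂): 10⁻¹ ≡ 12 (mod 17)
x = a₁·M₁·y₁ + a₂·M₂·y₂ = 7·17·3 + 3·10·12 = 717
Reduce mod 170: x ≡ 37
Check: 37 mod 10 = 7 ✓, 37 mod 17 = 3 ✓

x ≡ 37 (mod 170)


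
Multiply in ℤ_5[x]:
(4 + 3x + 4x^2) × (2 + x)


Expand and collect like terms; reduce coefficients mod 5:
x^0: 4·2 = 8 ≡ 3 (mod 5)
x^1: 4·1 + 3·2 = 10 ≡ 0 (mod 5)
x^2: 3·1 + 4·2 = 11 ≡ 1 (mod 5)
x^3: 4·1 = 4 ≡ 4 (mod 5)
Result: 3 + x^2 + 4x^3

f · g = 3 + x^2 + 4x^3


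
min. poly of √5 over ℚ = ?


√5 satisfies x² - 5 = 0, irreducible over ℚ since 5 is squarefree

Minimal polynomial: x² - 5


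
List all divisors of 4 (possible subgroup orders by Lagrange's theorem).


Lagrange's theorem: |H| divides |G|
|G| = 4
Divisors of 4: 1, 2, 4

Possible subgroup orders: {1, 2, 4}


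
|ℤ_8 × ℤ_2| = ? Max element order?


|ℤ_8 × ℤ_2| = 8 × 2 = 16
Max element order = lcm(8,2) = 8
Cyclic? No (gcd=2)

|ℤ_8×ℤ_2| = 16, max element order = 8


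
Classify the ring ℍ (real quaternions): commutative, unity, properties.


quaternion multiplication is non-commutative (ij = k ≠ ji = -k); has unity 1; a division ring but not an integral domain since integral domains are commutative by convention
Commutative: No
Integral domain: No
Has unity: Yes

ℍ (real quaternions): Commutative=No, Unity=Yes


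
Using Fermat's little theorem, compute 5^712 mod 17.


Fermat's little theorem: if p is prime and gcd(a,p)=1, then a^(p-1) ≡ 1 (mod p)
p = 17 is prime, gcd(5,17) = 1
Reduce exponent: 712 mod 16 = 8
So 5^712 ≡ 5^8 (mod 17)
5^8 mod 17 = 16

5^712 ≡ 16 (mod 17)


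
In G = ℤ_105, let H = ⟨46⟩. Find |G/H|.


|⟨46⟩| = n / gcd(46, 105) = 105 / 1 = 105
H is normal (ℤ_105 is abelian).
|G/H| = |G| / |H| = 105 / 105 = 1

|G/H| = 1


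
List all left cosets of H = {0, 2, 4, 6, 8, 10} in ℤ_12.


H = {0, 2, 4, 6, 8, 10}, |H| = 6
Number of cosets = |G|/|H| = 12/6 = 2
0 + H = {0, 2, 4, 6, 8, 10}
1 + H = {1, 3, 5, 7, 9, 11}

Cosets: 0+H={0,2,4,6,8,10}; 1+H={1,3,5,7,9,11}


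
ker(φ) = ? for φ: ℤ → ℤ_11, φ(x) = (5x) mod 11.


Kernel = preimage of identity
ker(φ) = {x ∈ ℤ : 5x ≡ 0 (mod 11)}. gcd(5,11) = 1, so 5x ≡ 0 (mod 11) ⟺ x ≡ 0 (mod 11/1 = 11). Hence ker(φ) = 11ℤ

ker(φ) = 11ℤ


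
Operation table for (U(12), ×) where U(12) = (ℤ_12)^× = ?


Elements: {1, 5, 7, 11}
Operation: multiplication mod 12
Entry (a, b) = (a × b) mod 12

Cayley table:
   |  1 |  5 |  7 | 11
 1 |  1 |  5 |  7 | 11
 5 |  5 |  1 | 11 |  7
 7 |  7 | 11 |  1 |  5
11 | 11 |  7 |  5 |  1


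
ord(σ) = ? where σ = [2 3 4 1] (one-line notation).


Cycle decomposition: (1 2 3 4)
Cycle lengths: 4
Order = lcm(4) = 4

ord(σ) = 4


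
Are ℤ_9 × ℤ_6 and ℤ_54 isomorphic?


Comparing ℤ_9 × ℤ_6 and ℤ_54:
gcd(9,6) = 3 ≠ 1. Max element order in ℤ_9×ℤ_6 is lcm(9,6) = 18 < 54, so it has no element of order 54

No, ℤ_9 × ℤ_6 ≇ ℤ_54


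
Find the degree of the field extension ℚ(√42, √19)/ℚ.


[ℚ(√42,√19):ℚ] = [ℚ(√42,√19):ℚ(√42)]·[ℚ(√42):ℚ] = 2·2 = 4

[ℚ(√42, √19)/ℚ] = 4


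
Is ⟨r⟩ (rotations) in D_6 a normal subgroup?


H = ⟨r⟩ (rotations) in D_6
The rotation subgroup ⟨r⟩ has index 2 in D_6, so it is normal

Yes, normal subgroup


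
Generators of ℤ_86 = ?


g generates ℤ_n iff gcd(g,n) = 1
Prime factors of 86: 2, 43
Generators are g ∈ {1,...,85} not divisible by any of these primes.
Generators: {1, 3, 5, 7, 9, 11, 13, 15, 17, 19, 21, 23, 25, 27, 29, 31, 33, 35, 37, 39, 41, 45, 47, 49, 51, 53, 55, 57, 59, 61, 63, 65, 67, 69, 71, 73, 75, 77, 79, 81, 83, 85}
Number of generators = φ(86) = 42

Generators of ℤ_86 = {1, 3, 5, 7, 9, 11, 13, 15, 17, 19, 21, 23, 25, 27, 29, 31, 33, 35, 37, 39, 41, 45, 47, 49, 51, 53, 55, 57, 59, 61, 63, 65, 67, 69, 71, 73, 75, 77, 79, 81, 83, 85}


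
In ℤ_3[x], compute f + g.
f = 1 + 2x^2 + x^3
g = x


Add coefficients mod 3:
x^0: 1 + 0 = 1 (mod 3)
x^1: 0 + 1 = 1 (mod 3)
x^2: 2 + 0 = 2 (mod 3)
x^3: 1 + 0 = 1 (mod 3)
Result: 1 + x + 2x^2 + x^3

f + g = 1 + x + 2x^2 + x^3


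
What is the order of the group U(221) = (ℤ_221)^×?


U(n) is the group of units mod n; |U(n)| = φ(n)
|U(221)| = φ(221) = 192

|U(221) = (ℤ_221)^×| = 192


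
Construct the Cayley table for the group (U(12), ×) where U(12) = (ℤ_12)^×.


Elements: {1, 5, 7, 11}
Operation: multiplication mod 12
Entry (a, b) = (a × b) mod 12

Cayley table:
   |  1 |  5 |  7 | 11
 1 |  1 |  5 |  7 | 11
 5 |  5 |  1 | 11 |  7
 7 |  7 | 11 |  1 |  5
11 | 11 |  7 |  5 |  1


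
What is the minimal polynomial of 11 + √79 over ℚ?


Let α = 11 + √79. Then α - 11 = √79, so (α - 11)² = 79, giving α² - 22α + 42 = 0. Degree 2 and α ∉ ℚ, so this is the minimal polynomial.

Minimal polynomial: x² - 22x + 42


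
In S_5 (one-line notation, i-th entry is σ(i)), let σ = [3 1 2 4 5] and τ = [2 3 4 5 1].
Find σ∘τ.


σ∘τ: apply τ first, then σ
1 →τ 2 →σ 1
2 →τ 3 →σ 2
3 →τ 4 →σ 4
4 →τ 5 →σ 5
5 →τ 1 →σ 3

σ∘τ = [1 2 4 5 3]


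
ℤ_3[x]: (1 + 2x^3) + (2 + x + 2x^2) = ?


Add coefficients mod 3:
x^0: 1 + 2 = 0 (mod 3)
x^1: 0 + 1 = 1 (mod 3)
x^2: 0 + 2 = 2 (mod 3)
x^3: 2 + 0 = 2 (mod 3)
Result: x + 2x^2 + 2x^3

f + g = x + 2x^2 + 2x^3


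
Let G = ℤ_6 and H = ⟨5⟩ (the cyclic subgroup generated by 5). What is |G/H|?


|⟨5⟩| = n / gcd(5, 6) = 6 / 1 = 6
H is normal (ℤ_6 is abelian).
|G/H| = |G| / |H| = 6 / 6 = 1

|G/H| = 1


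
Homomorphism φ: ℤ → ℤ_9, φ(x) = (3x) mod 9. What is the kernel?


Kernel = preimage of identity
ker(φ) = {x ∈ ℤ : 3x ≡ 0 (mod 9)}. gcd(3,9) = 3, so 3x ≡ 0 (mod 9) ⟺ x ≡ 0 (mod 9/3 = 3). Hence ker(φ) = 3ℤ

ker(φ) = 3ℤ


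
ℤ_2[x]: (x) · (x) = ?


Expand and collect like terms; reduce coefficients mod 2:
x^0: 0·0 = 0 ≡ 0 (mod 2)
x^1: 0·1 + 1·0 = 0 ≡ 0 (mod 2)
x^2: 1·1 = 1 ≡ 1 (mod 2)
Result: x^2

f · g = x^2


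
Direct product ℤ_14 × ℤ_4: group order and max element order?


|ℤ_14 × ℤ_4| = 14 × 4 = 56
Max element order = lcm(14,4) = 28
Cyclic? No (gcd=2)

|ℤ_14×ℤ_4| = 56, max element order = 28


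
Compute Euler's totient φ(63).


Factor n: 63 = 3^2 × 7
φ(n) = n · ∏(1 - 1/p) over distinct primes p | n
φ(63) = 63 · (1 - 1/3) · (1 - 1/7) = 36

φ(63) = 36


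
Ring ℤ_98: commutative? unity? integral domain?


ℤ_98 is a commutative ring with unity 1; 98 = 2×49 is composite, so 2·49 ≡ 0 gives zero divisors (not an integral domain)
Commutative: Yes
Integral domain: No
Has unity: Yes

ℤ_98: Commutative=Yes, Unity=Yes
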